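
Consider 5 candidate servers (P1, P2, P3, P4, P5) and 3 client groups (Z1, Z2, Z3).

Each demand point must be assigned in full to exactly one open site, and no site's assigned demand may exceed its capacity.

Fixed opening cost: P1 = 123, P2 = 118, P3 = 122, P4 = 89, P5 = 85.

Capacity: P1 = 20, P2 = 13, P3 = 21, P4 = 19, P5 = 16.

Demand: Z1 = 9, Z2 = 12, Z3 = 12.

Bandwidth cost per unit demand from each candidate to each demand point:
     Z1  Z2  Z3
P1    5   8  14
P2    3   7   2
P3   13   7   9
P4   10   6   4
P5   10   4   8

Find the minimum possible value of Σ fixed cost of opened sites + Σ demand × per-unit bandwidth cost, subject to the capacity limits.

Open {P2, P4, P5}; cheapest assignment that respects the capacities:
  P2 (cap 13, load 9): Z1 — cost 9×3 = 27
  P4 (cap 19, load 12): Z3 — cost 12×4 = 48
  P5 (cap 16, load 12): Z2 — cost 12×4 = 48
  Shipping 123, fixed 292 → total 415.
  Any other capacity-feasible assignment to {P2, P4, P5} ships for at least 123.
Compare {P1, P4, P5}: its best feasible assignment gives total 438.
Compare {P1, P2, P5}: its best feasible assignment gives total 443.
Every other set of open sites that can feasibly serve all demand totals ≥ 438 even under its best assignment. Minimum: 415.

415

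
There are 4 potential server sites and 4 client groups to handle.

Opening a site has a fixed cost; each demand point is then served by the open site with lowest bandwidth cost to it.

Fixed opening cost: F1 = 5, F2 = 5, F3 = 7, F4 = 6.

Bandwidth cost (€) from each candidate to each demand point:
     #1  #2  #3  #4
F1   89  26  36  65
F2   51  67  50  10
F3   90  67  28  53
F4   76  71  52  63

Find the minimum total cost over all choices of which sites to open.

Open {F1, F2, F3}: assign each demand point to its cheapest open site.
  #1→F2 51, #2→F1 26, #3→F3 28, #4→F2 10
  bandwidth cost 115, fixed 17 → total 132.
Compare {F1, F2}: bandwidth cost 123 + fixed 10 = 133.
Compare {F1, F2, F3, F4}: bandwidth cost 115 + fixed 23 = 138.
Compare {F1, F2, F4}: bandwidth cost 123 + fixed 16 = 139.
All other subsets cost ≥ 133. Minimum total cost: 132.

132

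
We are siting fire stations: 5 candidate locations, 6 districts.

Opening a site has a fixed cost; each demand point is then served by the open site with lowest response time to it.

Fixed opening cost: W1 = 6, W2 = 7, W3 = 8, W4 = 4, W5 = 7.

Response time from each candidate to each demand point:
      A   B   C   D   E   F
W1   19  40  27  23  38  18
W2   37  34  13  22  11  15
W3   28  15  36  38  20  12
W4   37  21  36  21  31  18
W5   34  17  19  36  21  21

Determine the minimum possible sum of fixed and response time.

113

Open {W1, W2, W3}: assign each demand point to its cheapest open site.
  A→W1 19, B→W3 15, C→W2 13, D→W2 22, E→W2 11, F→W3 12
  response time 92, fixed 21 → total 113.
Compare {W2, W3}: response time 101 + fixed 15 = 116.
Compare {W1, W2, W3, W4}: response time 91 + fixed 25 = 116.
Compare {W1, W2, W4}: response time 100 + fixed 17 = 117.
All other subsets cost ≥ 116. Minimum total cost: 113.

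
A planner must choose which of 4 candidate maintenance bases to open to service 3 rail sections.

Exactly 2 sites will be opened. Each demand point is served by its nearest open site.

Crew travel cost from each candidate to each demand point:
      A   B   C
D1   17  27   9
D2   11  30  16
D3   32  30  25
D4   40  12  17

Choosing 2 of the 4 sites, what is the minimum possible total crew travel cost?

Open {D1, D4}.
  A→D1 17, B→D4 12, C→D1 9  ⇒ total 38.
Compare {D2, D4}: total 39.
Compare {D1, D2}: total 47.
No size-2 selection does better; minimum is 38.

38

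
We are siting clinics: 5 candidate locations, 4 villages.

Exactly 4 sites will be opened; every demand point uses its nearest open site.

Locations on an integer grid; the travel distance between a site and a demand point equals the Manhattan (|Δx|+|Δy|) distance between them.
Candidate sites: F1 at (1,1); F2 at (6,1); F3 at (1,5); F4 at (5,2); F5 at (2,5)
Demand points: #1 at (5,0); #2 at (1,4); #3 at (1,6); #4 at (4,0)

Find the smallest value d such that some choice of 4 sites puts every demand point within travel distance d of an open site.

3

Open {F1, F2, F3, F4}.
  Farthest demand point is #4 at travel distance 3 (to F2); all others are ≤ 3.
With {F1, F2, F3, F5} the worst case is 3.
With {F1, F2, F4, F5} the worst case is 3.
No size-4 selection achieves below 3.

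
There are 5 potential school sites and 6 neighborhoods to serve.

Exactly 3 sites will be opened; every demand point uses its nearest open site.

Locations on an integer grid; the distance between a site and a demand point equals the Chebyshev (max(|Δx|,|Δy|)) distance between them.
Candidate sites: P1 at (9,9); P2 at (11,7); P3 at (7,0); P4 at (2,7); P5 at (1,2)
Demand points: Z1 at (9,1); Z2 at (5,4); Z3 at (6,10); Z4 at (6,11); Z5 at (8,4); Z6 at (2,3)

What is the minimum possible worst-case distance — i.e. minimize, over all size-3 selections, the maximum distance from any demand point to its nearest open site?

Open {P1, P3, P4}.
  Farthest demand point is Z5 at distance 4 (to P3); all others are ≤ 4.
With {P1, P3, P5} the worst case is 4.
With {P2, P3, P4} the worst case is 4.
No size-3 selection achieves below 4.

4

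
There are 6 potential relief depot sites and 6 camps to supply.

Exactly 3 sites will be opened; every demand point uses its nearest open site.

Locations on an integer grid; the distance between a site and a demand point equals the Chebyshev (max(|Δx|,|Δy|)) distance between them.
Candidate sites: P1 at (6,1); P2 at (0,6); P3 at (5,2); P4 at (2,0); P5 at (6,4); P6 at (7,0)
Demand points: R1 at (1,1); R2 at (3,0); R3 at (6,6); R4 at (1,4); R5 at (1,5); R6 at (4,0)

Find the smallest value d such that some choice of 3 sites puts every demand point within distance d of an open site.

Open {P2, P4, P5}.
  Farthest demand point is R3 at distance 2 (to P5); all others are ≤ 2.
With {P1, P2, P3} the worst case is 4.
With {P1, P3, P4} the worst case is 4.
No size-3 selection achieves below 2.

2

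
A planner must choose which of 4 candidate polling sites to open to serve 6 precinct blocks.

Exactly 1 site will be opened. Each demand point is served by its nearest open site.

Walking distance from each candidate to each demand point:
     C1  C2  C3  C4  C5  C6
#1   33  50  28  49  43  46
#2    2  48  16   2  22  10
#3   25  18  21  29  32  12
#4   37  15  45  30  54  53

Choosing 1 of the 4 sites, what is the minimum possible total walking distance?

100

Open {#2}.
  C1→#2 2, C2→#2 48, C3→#2 16, C4→#2 2, C5→#2 22, C6→#2 10  ⇒ total 100.
Compare {#3}: total 137.
Compare {#4}: total 234.
No size-1 selection does better; minimum is 100.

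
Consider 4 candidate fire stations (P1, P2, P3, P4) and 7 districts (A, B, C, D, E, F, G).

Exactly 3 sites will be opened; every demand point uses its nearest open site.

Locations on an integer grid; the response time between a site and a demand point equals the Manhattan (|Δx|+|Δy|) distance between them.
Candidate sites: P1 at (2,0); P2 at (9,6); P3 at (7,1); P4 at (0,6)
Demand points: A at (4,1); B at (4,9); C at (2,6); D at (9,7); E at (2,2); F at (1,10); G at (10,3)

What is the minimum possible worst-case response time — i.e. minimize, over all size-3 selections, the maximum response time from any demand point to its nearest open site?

7

Open {P1, P2, P4}.
  Farthest demand point is B at response time 7 (to P4); all others are ≤ 7.
With {P2, P3, P4} the worst case is 7.
With {P1, P3, P4} the worst case is 8.
No size-3 selection achieves below 7.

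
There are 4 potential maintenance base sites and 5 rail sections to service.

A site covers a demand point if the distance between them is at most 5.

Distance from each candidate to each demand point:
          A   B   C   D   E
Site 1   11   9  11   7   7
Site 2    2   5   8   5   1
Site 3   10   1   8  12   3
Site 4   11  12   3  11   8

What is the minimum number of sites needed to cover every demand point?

Coverage sets (demand points within 5 of each site):
  Site 1: {}
  Site 2: {A, B, D, E}
  Site 3: {B, E}
  Site 4: {C}
No single site covers all 5 demand points.
But {Site 2, Site 4} covers everything, so the minimum is 2.

2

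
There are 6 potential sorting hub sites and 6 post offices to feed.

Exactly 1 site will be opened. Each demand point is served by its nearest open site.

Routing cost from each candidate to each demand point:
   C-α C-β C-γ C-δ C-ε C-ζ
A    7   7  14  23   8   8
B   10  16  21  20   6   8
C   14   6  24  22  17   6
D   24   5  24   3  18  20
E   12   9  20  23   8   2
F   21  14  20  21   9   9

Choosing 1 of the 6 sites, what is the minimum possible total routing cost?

67

Open {A}.
  C-α→A 7, C-β→A 7, C-γ→A 14, C-δ→A 23, C-ε→A 8, C-ζ→A 8  ⇒ total 67.
Compare {E}: total 74.
Compare {B}: total 81.
No size-1 selection does better; minimum is 67.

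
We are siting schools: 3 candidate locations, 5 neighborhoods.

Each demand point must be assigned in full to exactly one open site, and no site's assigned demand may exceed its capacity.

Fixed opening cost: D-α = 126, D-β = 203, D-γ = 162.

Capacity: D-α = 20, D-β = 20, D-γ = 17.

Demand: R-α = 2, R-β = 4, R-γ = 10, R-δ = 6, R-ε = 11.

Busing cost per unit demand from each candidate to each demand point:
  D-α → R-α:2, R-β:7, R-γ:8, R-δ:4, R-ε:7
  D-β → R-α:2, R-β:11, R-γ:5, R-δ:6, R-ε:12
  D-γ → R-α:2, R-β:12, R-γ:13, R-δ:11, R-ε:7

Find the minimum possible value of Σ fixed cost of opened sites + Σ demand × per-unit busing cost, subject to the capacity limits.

Open {D-α, D-γ}; cheapest assignment that respects the capacities:
  D-α (cap 20, load 20): R-β, R-γ, R-δ — cost 4×7 + 10×8 + 6×4 = 132
  D-γ (cap 17, load 13): R-α, R-ε — cost 2×2 + 11×7 = 81
  Shipping 213, fixed 288 → total 501.
  Any other capacity-feasible assignment to {D-α, D-γ} ships for at least 213.
Compare {D-α, D-β}: its best feasible assignment gives total 524.
Compare {D-β, D-γ}: its best feasible assignment gives total 576.
Every other set of open sites that can feasibly serve all demand totals ≥ 524 even under its best assignment. Minimum: 501.

501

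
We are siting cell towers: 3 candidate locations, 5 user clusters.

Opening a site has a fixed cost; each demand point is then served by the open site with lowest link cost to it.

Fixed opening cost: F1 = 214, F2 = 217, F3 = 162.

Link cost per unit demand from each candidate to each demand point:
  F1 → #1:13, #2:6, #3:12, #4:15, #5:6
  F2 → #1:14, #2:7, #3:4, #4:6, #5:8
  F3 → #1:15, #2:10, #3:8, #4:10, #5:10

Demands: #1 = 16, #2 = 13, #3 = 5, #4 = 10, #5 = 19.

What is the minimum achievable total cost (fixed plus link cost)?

764

Open {F2}: assign each demand point to its cheapest open site.
  #1→F2 16×14=224, #2→F2 13×7=91, #3→F2 5×4=20, #4→F2 10×6=60, #5→F2 19×8=152
  link cost 547, fixed 217 → total 764.
Compare {F1}: link cost 610 + fixed 214 = 824.
Compare {F3}: link cost 700 + fixed 162 = 862.
Compare {F1, F2}: link cost 480 + fixed 431 = 911.
All other subsets cost ≥ 824. Minimum total cost: 764.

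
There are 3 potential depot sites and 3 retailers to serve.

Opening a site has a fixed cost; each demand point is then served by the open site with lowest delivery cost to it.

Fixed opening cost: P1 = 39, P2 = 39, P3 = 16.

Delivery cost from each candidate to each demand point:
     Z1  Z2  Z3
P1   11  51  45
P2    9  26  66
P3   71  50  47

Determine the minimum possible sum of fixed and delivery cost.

137

Open {P2, P3}: assign each demand point to its cheapest open site.
  Z1→P2 9, Z2→P2 26, Z3→P3 47
  delivery cost 82, fixed 55 → total 137.
Compare {P2}: delivery cost 101 + fixed 39 = 140.
Compare {P1}: delivery cost 107 + fixed 39 = 146.
Compare {P1, P2}: delivery cost 80 + fixed 78 = 158.
All other subsets cost ≥ 140. Minimum total cost: 137.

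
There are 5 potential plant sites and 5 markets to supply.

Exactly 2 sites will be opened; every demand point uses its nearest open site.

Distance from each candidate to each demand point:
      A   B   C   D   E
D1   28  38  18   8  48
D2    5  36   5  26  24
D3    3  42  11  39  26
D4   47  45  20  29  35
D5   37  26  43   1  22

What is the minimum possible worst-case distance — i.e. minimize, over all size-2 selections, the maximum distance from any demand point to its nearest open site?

Open {D2, D5}.
  Farthest demand point is B at distance 26 (to D5); all others are ≤ 26.
With {D3, D5} the worst case is 26.
With {D1, D5} the worst case is 28.
No size-2 selection achieves below 26.

26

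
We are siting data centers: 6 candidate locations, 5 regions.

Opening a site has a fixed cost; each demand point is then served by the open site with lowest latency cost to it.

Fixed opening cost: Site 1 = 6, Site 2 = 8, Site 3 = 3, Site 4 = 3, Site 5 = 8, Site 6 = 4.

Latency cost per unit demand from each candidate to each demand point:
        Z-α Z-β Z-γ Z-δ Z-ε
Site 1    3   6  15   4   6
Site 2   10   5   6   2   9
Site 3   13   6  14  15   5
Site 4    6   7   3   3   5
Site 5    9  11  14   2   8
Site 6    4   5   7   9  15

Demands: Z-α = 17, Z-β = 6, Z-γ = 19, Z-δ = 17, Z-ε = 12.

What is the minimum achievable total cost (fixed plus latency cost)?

Open {Site 1, Site 2, Site 4}: assign each demand point to its cheapest open site.
  Z-α→Site 1 17×3=51, Z-β→Site 2 6×5=30, Z-γ→Site 4 19×3=57, Z-δ→Site 2 17×2=34, Z-ε→Site 4 12×5=60
  latency cost 232, fixed 17 → total 249.
Compare {Site 1, Site 2, Site 3, Site 4}: latency cost 232 + fixed 20 = 252.
Compare {Site 1, Site 2, Site 4, Site 6}: latency cost 232 + fixed 21 = 253.
Compare {Site 1, Site 4, Site 5, Site 6}: latency cost 232 + fixed 21 = 253.
All other subsets cost ≥ 252. Minimum total cost: 249.

249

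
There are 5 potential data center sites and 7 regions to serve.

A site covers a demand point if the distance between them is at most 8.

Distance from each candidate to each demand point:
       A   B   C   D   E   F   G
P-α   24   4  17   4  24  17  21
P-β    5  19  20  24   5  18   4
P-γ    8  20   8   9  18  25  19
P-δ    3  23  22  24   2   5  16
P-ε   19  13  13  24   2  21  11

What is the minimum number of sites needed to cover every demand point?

4

Coverage sets (demand points within 8 of each site):
  P-α: {B, D}
  P-β: {A, E, G}
  P-γ: {A, C}
  P-δ: {A, E, F}
  P-ε: {E}
No 3 sites suffice: every size-3 union leaves at least one demand point uncovered.
But {P-α, P-β, P-γ, P-δ} covers everything, so the minimum is 4.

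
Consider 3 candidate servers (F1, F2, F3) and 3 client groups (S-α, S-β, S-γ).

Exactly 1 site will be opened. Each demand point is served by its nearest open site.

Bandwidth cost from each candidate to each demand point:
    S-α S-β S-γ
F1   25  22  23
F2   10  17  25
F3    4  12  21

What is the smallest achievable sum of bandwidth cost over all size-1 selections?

37

Open {F3}.
  S-α→F3 4, S-β→F3 12, S-γ→F3 21  ⇒ total 37.
Compare {F2}: total 52.
Compare {F1}: total 70.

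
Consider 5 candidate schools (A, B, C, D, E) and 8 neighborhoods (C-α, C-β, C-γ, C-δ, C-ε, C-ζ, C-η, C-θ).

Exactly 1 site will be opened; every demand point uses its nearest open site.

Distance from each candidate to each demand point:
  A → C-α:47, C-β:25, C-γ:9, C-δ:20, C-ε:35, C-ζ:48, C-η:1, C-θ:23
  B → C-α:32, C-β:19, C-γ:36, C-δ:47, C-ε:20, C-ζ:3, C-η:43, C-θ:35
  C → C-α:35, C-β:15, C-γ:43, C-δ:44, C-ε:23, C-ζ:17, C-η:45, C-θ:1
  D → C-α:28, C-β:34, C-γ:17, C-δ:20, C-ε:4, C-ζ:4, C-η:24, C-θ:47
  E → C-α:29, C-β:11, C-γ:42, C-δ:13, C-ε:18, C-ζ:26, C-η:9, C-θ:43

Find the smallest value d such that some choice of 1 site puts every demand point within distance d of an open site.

Open {E}.
  Farthest demand point is C-θ at distance 43 (to E); all others are ≤ 43.
With {C} the worst case is 45.
With {B} the worst case is 47.
No size-1 selection achieves below 43.

43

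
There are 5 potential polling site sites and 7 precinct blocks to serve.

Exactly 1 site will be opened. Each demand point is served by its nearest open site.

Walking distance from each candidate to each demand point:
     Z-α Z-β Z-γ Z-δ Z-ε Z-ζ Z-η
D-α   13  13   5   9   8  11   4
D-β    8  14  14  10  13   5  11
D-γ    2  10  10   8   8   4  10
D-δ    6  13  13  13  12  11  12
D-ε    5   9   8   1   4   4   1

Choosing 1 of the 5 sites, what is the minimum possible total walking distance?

Open {D-ε}.
  Z-α→D-ε 5, Z-β→D-ε 9, Z-γ→D-ε 8, Z-δ→D-ε 1, Z-ε→D-ε 4, Z-ζ→D-ε 4, Z-η→D-ε 1  ⇒ total 32.
Compare {D-γ}: total 52.
Compare {D-α}: total 63.
No size-1 selection does better; minimum is 32.

32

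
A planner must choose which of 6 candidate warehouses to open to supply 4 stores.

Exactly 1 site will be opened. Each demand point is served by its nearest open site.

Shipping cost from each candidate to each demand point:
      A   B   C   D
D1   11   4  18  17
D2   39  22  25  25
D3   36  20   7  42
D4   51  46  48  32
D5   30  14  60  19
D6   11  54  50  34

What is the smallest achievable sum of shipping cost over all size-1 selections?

50

Open {D1}.
  A→D1 11, B→D1 4, C→D1 18, D→D1 17  ⇒ total 50.
Compare {D3}: total 105.
Compare {D2}: total 111.
No size-1 selection does better; minimum is 50.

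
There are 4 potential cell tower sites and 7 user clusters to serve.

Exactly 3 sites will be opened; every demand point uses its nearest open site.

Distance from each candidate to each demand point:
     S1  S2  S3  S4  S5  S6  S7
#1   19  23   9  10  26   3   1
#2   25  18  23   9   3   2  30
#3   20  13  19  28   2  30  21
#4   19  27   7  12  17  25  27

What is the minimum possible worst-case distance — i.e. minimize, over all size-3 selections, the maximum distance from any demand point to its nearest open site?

19

Open {#1, #2, #3}.
  Farthest demand point is S1 at distance 19 (to #1); all others are ≤ 19.
With {#1, #2, #4} the worst case is 19.
With {#1, #3, #4} the worst case is 19.
No size-3 selection achieves below 19.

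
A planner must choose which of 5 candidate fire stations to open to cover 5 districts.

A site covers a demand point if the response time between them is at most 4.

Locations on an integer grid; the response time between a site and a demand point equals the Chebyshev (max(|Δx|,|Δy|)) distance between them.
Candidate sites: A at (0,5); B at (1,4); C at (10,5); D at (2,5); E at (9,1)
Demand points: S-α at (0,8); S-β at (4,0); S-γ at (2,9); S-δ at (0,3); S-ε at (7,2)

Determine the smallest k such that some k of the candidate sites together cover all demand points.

3

Coverage sets (demand points within 4 of each site):
  A: {S-α, S-γ, S-δ}
  B: {S-α, S-β, S-δ}
  C: {S-ε}
  D: {S-α, S-γ, S-δ}
  E: {S-ε}
No 2 sites suffice: every size-2 union leaves at least one demand point uncovered.
But {A, B, C} covers everything, so the minimum is 3.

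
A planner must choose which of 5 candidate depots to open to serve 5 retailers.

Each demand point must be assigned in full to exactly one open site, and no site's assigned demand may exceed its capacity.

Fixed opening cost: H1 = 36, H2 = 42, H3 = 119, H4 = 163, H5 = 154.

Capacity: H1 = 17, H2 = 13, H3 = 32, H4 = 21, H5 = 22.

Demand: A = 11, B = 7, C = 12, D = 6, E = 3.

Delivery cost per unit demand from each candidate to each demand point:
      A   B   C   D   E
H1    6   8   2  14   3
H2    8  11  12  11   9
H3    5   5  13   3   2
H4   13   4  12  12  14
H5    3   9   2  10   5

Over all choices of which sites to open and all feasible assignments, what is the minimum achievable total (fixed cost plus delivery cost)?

293

Open {H1, H3}; cheapest assignment that respects the capacities:
  H1 (cap 17, load 12): C — cost 12×2 = 24
  H3 (cap 32, load 27): A, B, D, E — cost 11×5 + 7×5 + 6×3 + 3×2 = 114
  Shipping 138, fixed 155 → total 293.
  Any other capacity-feasible assignment to {H1, H3} ships for at least 138.
Compare {H1, H2, H3}: its best feasible assignment gives total 335.
Compare {H3, H5}: its best feasible assignment gives total 411.
Every other set of open sites that can feasibly serve all demand totals ≥ 335 even under its best assignment. Minimum: 293.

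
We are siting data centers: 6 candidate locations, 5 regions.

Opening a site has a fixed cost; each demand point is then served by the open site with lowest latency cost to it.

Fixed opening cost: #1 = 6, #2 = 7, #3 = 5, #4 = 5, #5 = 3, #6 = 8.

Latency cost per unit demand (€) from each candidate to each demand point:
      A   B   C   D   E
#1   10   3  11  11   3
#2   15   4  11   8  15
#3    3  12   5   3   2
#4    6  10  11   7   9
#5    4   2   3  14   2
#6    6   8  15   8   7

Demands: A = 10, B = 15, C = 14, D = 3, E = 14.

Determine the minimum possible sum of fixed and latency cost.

Open {#3, #5}: assign each demand point to its cheapest open site.
  A→#3 10×3=30, B→#5 15×2=30, C→#5 14×3=42, D→#3 3×3=9, E→#3 14×2=28
  latency cost 139, fixed 8 → total 147.
Compare {#3, #4, #5}: latency cost 139 + fixed 13 = 152.
Compare {#1, #3, #5}: latency cost 139 + fixed 14 = 153.
Compare {#2, #3, #5}: latency cost 139 + fixed 15 = 154.
All other subsets cost ≥ 152. Minimum total cost: 147.

147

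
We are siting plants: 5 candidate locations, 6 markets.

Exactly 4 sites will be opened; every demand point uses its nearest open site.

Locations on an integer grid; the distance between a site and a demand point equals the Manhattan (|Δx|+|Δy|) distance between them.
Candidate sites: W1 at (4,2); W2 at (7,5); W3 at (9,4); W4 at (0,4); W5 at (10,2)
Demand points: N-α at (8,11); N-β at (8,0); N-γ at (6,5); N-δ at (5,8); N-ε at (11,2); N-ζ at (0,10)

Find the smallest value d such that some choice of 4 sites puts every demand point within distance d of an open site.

Open {W1, W2, W3, W4}.
  Farthest demand point is N-α at distance 7 (to W2); all others are ≤ 7.
With {W1, W2, W4, W5} the worst case is 7.
With {W2, W3, W4, W5} the worst case is 7.
No size-4 selection achieves below 7.

7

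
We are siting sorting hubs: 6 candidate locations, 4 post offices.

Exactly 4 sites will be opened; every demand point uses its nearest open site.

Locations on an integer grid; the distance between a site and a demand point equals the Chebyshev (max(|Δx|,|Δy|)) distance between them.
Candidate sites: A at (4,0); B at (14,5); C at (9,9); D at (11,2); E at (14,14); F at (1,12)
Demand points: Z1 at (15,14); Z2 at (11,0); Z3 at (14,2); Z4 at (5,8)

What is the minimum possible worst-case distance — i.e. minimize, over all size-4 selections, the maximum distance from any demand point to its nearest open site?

4

Open {A, C, D, E}.
  Farthest demand point is Z4 at distance 4 (to C); all others are ≤ 4.
With {A, D, E, F} the worst case is 4.
With {B, C, D, E} the worst case is 4.
No size-4 selection achieves below 4.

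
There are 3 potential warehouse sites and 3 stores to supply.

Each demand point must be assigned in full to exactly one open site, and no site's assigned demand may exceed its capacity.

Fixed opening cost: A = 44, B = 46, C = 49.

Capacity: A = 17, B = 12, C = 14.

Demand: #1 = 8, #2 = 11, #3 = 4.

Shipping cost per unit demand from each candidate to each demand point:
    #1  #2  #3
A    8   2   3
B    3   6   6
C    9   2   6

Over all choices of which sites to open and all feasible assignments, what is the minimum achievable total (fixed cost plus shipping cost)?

Open {A, B}; cheapest assignment that respects the capacities:
  A (cap 17, load 15): #2, #3 — cost 11×2 + 4×3 = 34
  B (cap 12, load 8): #1 — cost 8×3 = 24
  Shipping 58, fixed 90 → total 148.
  Any other capacity-feasible assignment to {A, B} ships for at least 58.
Compare {B, C}: its best feasible assignment gives total 165.
Compare {A, C}: its best feasible assignment gives total 191.
Every other set of open sites that can feasibly serve all demand totals ≥ 165 even under its best assignment. Minimum: 148.

148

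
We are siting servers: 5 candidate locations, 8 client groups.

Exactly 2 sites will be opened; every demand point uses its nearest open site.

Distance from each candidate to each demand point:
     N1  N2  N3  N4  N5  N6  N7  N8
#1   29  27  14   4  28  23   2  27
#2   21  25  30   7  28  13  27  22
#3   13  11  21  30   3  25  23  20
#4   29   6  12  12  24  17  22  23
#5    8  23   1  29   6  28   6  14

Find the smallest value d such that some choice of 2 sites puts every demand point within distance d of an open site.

17

Open {#4, #5}.
  Farthest demand point is N6 at distance 17 (to #4); all others are ≤ 17.
With {#3, #4} the worst case is 22.
With {#1, #3} the worst case is 23.
No size-2 selection achieves below 17.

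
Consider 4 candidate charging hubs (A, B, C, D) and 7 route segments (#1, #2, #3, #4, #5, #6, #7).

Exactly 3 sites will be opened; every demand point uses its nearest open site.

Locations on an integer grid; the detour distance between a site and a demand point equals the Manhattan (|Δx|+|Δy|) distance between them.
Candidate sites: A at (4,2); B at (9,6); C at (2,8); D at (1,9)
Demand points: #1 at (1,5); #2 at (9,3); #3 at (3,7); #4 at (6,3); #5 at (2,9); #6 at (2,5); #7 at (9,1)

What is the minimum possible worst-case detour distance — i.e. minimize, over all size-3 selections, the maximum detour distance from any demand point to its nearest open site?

5

Open {A, B, C}.
  Farthest demand point is #7 at detour distance 5 (to B); all others are ≤ 5.
With {A, B, D} the worst case is 5.
With {A, C, D} the worst case is 6.
No size-3 selection achieves below 5.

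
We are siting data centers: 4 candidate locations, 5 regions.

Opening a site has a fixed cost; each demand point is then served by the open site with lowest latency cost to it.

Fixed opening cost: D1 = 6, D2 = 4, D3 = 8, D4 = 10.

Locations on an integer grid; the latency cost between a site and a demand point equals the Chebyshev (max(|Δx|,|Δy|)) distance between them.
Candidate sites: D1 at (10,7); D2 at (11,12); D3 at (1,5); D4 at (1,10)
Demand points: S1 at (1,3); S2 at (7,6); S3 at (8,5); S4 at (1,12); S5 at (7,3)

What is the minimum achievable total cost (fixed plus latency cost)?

Open {D1, D3}: assign each demand point to its cheapest open site.
  S1→D3 2, S2→D1 3, S3→D1 2, S4→D3 7, S5→D1 4
  latency cost 18, fixed 14 → total 32.
Compare {D1}: latency cost 27 + fixed 6 = 33.
Compare {D1, D4}: latency cost 18 + fixed 16 = 34.
Compare {D3}: latency cost 28 + fixed 8 = 36.
All other subsets cost ≥ 33. Minimum total cost: 32.

32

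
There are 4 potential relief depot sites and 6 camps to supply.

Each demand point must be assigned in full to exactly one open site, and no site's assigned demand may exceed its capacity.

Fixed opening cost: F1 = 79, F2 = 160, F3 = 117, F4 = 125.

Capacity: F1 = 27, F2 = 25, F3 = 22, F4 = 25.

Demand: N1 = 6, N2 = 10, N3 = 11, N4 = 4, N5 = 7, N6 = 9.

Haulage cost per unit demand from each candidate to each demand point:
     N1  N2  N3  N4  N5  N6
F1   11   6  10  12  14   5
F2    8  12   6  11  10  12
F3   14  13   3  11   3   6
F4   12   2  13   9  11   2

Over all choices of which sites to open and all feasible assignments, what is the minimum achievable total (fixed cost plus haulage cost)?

450

Open {F3, F4}; cheapest assignment that respects the capacities:
  F3 (cap 22, load 22): N3, N4, N5 — cost 11×3 + 4×11 + 7×3 = 98
  F4 (cap 25, load 25): N1, N2, N6 — cost 6×12 + 10×2 + 9×2 = 110
  Shipping 208, fixed 242 → total 450.
  Any other capacity-feasible assignment to {F3, F4} ships for at least 208.
Compare {F1, F3}: its best feasible assignment gives total 465.
Compare {F1, F3, F4}: its best feasible assignment gives total 515.
Every other set of open sites that can feasibly serve all demand totals ≥ 465 even under its best assignment. Minimum: 450.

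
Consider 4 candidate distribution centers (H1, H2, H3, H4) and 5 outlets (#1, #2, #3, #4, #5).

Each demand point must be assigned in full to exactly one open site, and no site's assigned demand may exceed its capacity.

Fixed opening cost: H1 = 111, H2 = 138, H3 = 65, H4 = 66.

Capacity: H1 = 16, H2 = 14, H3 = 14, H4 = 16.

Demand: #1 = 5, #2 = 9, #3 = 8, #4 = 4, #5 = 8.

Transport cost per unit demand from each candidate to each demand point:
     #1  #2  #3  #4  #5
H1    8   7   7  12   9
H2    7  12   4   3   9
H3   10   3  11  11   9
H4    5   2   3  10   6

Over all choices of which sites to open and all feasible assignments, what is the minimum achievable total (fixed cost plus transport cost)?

413

Open {H2, H3, H4}; cheapest assignment that respects the capacities:
  H2 (cap 14, load 12): #3, #4 — cost 8×4 + 4×3 = 44
  H3 (cap 14, load 9): #2 — cost 9×3 = 27
  H4 (cap 16, load 13): #1, #5 — cost 5×5 + 8×6 = 73
  Shipping 144, fixed 269 → total 413.
  Any other capacity-feasible assignment to {H2, H3, H4} ships for at least 144.
Compare {H1, H3, H4}: its best feasible assignment gives total 425.
Compare {H1, H2, H4}: its best feasible assignment gives total 474.
Every other set of open sites that can feasibly serve all demand totals ≥ 425 even under its best assignment. Minimum: 413.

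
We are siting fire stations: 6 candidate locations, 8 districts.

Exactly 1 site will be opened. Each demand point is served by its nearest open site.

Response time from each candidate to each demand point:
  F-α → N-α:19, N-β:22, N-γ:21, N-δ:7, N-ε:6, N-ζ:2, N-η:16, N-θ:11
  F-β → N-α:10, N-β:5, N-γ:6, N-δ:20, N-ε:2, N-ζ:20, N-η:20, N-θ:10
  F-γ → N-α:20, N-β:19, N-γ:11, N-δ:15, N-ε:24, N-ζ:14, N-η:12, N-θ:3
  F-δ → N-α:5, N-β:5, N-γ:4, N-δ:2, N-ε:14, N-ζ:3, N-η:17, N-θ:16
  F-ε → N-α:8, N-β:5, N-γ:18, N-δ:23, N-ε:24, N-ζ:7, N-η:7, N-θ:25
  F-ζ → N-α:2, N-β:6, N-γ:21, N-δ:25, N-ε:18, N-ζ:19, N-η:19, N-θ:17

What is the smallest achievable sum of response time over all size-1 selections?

66

Open {F-δ}.
  N-α→F-δ 5, N-β→F-δ 5, N-γ→F-δ 4, N-δ→F-δ 2, N-ε→F-δ 14, N-ζ→F-δ 3, N-η→F-δ 17, N-θ→F-δ 16  ⇒ total 66.
Compare {F-β}: total 93.
Compare {F-α}: total 104.
No size-1 selection does better; minimum is 66.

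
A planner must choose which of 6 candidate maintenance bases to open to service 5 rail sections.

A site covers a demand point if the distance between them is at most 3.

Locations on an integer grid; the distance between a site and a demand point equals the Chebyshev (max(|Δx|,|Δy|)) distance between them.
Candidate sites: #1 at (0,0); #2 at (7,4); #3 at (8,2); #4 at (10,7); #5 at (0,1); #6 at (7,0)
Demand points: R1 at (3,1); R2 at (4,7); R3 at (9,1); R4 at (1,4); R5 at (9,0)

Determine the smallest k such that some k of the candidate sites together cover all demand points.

Coverage sets (demand points within 3 of each site):
  #1: {R1}
  #2: {R2, R3}
  #3: {R3, R5}
  #4: {}
  #5: {R1, R4}
  #6: {R3, R5}
No 2 sites suffice: every size-2 union leaves at least one demand point uncovered.
But {#2, #3, #5} covers everything, so the minimum is 3.

3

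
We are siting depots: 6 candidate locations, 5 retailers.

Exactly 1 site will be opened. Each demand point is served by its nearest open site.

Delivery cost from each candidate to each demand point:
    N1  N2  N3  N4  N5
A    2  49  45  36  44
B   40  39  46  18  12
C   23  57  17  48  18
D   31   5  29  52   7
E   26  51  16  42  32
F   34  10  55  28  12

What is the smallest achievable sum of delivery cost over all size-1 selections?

124

Open {D}.
  N1→D 31, N2→D 5, N3→D 29, N4→D 52, N5→D 7  ⇒ total 124.
Compare {F}: total 139.
Compare {B}: total 155.
No size-1 selection does better; minimum is 124.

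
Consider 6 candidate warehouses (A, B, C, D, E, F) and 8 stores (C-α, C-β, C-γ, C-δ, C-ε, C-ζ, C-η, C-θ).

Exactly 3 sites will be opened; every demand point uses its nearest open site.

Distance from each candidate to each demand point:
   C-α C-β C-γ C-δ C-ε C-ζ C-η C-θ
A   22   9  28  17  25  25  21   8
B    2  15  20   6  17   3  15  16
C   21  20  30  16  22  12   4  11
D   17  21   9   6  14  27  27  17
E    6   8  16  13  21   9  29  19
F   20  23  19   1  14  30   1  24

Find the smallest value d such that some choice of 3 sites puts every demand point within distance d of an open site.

Open {C, D, E}.
  Farthest demand point is C-ε at distance 14 (to D); all others are ≤ 14.
With {A, B, D} the worst case is 15.
With {B, C, D} the worst case is 15.
No size-3 selection achieves below 14.

14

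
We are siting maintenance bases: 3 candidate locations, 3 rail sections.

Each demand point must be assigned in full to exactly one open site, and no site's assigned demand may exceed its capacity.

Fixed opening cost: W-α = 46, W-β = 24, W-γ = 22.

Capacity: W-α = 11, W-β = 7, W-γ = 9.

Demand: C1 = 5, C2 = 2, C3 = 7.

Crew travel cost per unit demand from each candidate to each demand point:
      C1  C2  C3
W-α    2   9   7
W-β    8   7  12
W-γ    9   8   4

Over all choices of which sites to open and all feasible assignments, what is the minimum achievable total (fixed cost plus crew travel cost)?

122

Open {W-α, W-γ}; cheapest assignment that respects the capacities:
  W-α (cap 11, load 5): C1 — cost 5×2 = 10
  W-γ (cap 9, load 9): C2, C3 — cost 2×8 + 7×4 = 44
  Shipping 54, fixed 68 → total 122.
  Any other capacity-feasible assignment to {W-α, W-γ} ships for at least 54.
Compare {W-β, W-γ}: its best feasible assignment gives total 128.
Compare {W-α, W-β, W-γ}: its best feasible assignment gives total 144.
Every other set of open sites that can feasibly serve all demand totals ≥ 128 even under its best assignment. Minimum: 122.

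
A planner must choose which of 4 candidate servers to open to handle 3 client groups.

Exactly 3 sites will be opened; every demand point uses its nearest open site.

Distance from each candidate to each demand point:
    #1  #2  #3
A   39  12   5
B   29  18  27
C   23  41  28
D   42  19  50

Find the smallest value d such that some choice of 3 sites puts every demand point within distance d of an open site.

Open {A, B, C}.
  Farthest demand point is #1 at distance 23 (to C); all others are ≤ 23.
With {A, C, D} the worst case is 23.
With {B, C, D} the worst case is 27.
No size-3 selection achieves below 23.

23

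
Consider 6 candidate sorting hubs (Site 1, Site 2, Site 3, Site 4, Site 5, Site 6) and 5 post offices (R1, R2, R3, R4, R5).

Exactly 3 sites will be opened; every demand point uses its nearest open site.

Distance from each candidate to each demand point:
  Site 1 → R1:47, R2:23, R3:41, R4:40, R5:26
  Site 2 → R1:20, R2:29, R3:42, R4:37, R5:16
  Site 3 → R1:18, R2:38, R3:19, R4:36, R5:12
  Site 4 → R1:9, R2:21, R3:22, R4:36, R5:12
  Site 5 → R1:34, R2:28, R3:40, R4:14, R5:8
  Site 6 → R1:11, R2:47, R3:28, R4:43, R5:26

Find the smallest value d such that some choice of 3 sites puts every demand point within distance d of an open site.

Open {Site 3, Site 4, Site 5}.
  Farthest demand point is R2 at distance 21 (to Site 4); all others are ≤ 21.
With {Site 1, Site 4, Site 5} the worst case is 22.
With {Site 2, Site 4, Site 5} the worst case is 22.
No size-3 selection achieves below 21.

21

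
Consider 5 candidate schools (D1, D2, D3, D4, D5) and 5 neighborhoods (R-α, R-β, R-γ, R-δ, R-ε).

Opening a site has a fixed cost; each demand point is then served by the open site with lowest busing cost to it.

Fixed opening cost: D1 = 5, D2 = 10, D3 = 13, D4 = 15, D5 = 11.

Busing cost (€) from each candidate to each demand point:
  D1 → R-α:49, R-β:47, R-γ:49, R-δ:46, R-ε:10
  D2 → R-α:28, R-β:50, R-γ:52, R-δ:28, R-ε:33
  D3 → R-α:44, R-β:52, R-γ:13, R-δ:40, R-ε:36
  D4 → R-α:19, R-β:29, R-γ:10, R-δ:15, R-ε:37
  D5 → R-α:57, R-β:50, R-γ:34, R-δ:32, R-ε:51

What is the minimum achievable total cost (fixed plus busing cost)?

103

Open {D1, D4}: assign each demand point to its cheapest open site.
  R-α→D4 19, R-β→D4 29, R-γ→D4 10, R-δ→D4 15, R-ε→D1 10
  busing cost 83, fixed 20 → total 103.
Compare {D1, D2, D4}: busing cost 83 + fixed 30 = 113.
Compare {D1, D4, D5}: busing cost 83 + fixed 31 = 114.
Compare {D1, D3, D4}: busing cost 83 + fixed 33 = 116.
All other subsets cost ≥ 113. Minimum total cost: 103.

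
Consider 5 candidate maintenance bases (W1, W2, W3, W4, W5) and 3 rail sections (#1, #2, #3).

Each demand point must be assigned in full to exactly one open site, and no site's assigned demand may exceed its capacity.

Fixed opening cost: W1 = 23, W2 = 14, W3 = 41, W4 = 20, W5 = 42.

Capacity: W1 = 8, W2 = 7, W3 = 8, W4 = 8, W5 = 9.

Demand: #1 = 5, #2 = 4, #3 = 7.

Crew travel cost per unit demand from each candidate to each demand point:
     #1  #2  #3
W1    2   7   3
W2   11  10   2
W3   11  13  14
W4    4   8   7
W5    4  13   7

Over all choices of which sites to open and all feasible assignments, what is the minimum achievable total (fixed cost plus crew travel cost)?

Open {W1, W2, W4}; cheapest assignment that respects the capacities:
  W1 (cap 8, load 5): #1 — cost 5×2 = 10
  W2 (cap 7, load 7): #3 — cost 7×2 = 14
  W4 (cap 8, load 4): #2 — cost 4×8 = 32
  Shipping 56, fixed 57 → total 113.
  Any other capacity-feasible assignment to {W1, W2, W4} ships for at least 56.
Compare {W1, W2, W5}: its best feasible assignment gives total 141.
Compare {W2, W5}: its best feasible assignment gives total 142.
Every other set of open sites that can feasibly serve all demand totals ≥ 141 even under its best assignment. Minimum: 113.

113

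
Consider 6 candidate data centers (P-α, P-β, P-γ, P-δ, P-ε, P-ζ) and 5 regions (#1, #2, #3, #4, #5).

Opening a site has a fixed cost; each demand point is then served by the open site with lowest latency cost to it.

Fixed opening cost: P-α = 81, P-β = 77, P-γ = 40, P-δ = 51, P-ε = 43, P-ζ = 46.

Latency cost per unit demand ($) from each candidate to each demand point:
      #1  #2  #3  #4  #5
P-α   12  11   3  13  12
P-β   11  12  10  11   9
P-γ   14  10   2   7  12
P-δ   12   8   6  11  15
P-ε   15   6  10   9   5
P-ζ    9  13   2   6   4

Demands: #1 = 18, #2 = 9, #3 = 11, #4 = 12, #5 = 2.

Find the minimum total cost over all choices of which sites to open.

Open {P-ε, P-ζ}: assign each demand point to its cheapest open site.
  #1→P-ζ 18×9=162, #2→P-ε 9×6=54, #3→P-ζ 11×2=22, #4→P-ζ 12×6=72, #5→P-ζ 2×4=8
  latency cost 318, fixed 89 → total 407.
Compare {P-ζ}: latency cost 381 + fixed 46 = 427.
Compare {P-δ, P-ζ}: latency cost 336 + fixed 97 = 433.
Compare {P-γ, P-ζ}: latency cost 354 + fixed 86 = 440.
All other subsets cost ≥ 427. Minimum total cost: 407.

407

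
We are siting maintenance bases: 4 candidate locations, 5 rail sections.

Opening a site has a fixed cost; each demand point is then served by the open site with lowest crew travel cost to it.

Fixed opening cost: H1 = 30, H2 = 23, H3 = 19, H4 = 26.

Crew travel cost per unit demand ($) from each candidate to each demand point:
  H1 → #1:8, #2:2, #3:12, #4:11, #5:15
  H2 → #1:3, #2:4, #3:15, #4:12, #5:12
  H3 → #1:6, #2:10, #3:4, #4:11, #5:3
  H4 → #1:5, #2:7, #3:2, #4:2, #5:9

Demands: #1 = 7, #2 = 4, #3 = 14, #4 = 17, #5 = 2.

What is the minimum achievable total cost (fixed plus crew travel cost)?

Open {H2, H4}: assign each demand point to its cheapest open site.
  #1→H2 7×3=21, #2→H2 4×4=16, #3→H4 14×2=28, #4→H4 17×2=34, #5→H4 2×9=18
  crew travel cost 117, fixed 49 → total 166.
Compare {H4}: crew travel cost 143 + fixed 26 = 169.
Compare {H2, H3, H4}: crew travel cost 105 + fixed 68 = 173.
Compare {H3, H4}: crew travel cost 131 + fixed 45 = 176.
All other subsets cost ≥ 169. Minimum total cost: 166.

166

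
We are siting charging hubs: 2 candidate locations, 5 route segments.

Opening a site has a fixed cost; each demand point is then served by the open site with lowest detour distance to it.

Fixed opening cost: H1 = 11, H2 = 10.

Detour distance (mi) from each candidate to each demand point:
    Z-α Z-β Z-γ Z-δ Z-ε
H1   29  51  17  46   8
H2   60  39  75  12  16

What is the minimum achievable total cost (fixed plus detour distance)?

126

Open {H1, H2}: assign each demand point to its cheapest open site.
  Z-α→H1 29, Z-β→H2 39, Z-γ→H1 17, Z-δ→H2 12, Z-ε→H1 8
  detour distance 105, fixed 21 → total 126.
Compare {H1}: detour distance 151 + fixed 11 = 162.
Compare {H2}: detour distance 202 + fixed 10 = 212.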